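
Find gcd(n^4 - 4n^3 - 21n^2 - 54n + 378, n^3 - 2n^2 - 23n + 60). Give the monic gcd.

Apply the Euclidean algorithm:
  n^4 - 4n^3 - 21n^2 - 54n + 378 = (n - 2)(n^3 - 2n^2 - 23n + 60) + (-2n^2 - 160n + 498)
  n^3 - 2n^2 - 23n + 60 = (-(1/2)n + 41)(-2n^2 - 160n + 498) + (6786n - 20358)
  -2n^2 - 160n + 498 = (-(1/3393)n - 83/3393)(6786n - 20358) + (0)
Last nonzero remainder: 6786n - 20358. Dividing through by 6786 gives the monic gcd n - 3.

n - 3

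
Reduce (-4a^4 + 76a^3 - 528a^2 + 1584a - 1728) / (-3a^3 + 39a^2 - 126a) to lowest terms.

Euclidean algorithm in ℚ[a]:
  -4a^4 + 76a^3 - 528a^2 + 1584a - 1728 = ((4/3)a - 8)(-3a^3 + 39a^2 - 126a) + (-48a^2 + 576a - 1728)
  -3a^3 + 39a^2 - 126a = ((1/16)a - 1/16)(-48a^2 + 576a - 1728) + (18a - 108)
  -48a^2 + 576a - 1728 = (-(8/3)a + 16)(18a - 108) + (0)
Last nonzero remainder: 18a - 108. Dividing through by 18 gives the monic gcd a - 6.
Cancel a - 6 from numerator and denominator to get the reduced form.

(4a^3 - 52a^2 + 216a - 288)/(3a^2 - 21a)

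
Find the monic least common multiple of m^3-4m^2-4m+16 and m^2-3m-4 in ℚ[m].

Euclidean algorithm in ℚ[m]:
  m^3-4m^2-4m+16 = (m-1)(m^2-3m-4) + (-3m+12)
  m^2-3m-4 = (-(1/3)m-1/3)(-3m+12) + (0)
Last nonzero remainder: -3m+12. Dividing through by -3 gives the monic gcd m-4.
Then lcm(f, g) = f·g / gcd(f, g); expanding and making the result monic gives the answer.

m^4-3m^3-8m^2+12m+16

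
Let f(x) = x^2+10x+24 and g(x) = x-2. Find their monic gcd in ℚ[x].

1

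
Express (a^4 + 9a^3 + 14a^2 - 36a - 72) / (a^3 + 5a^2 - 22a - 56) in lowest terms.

(a^3 + 7a^2 - 36)/(a^2 + 3a - 28)

Euclidean algorithm in ℚ[a]:
  a^4 + 9a^3 + 14a^2 - 36a - 72 = (a + 4)(a^3 + 5a^2 - 22a - 56) + (16a^2 + 108a + 152)
  a^3 + 5a^2 - 22a - 56 = ((1/16)a - 7/64)(16a^2 + 108a + 152) + (-(315/16)a - 315/8)
  16a^2 + 108a + 152 = (-(256/315)a - 1216/315)(-(315/16)a - 315/8) + (0)
Last nonzero remainder: -(315/16)a - 315/8. Dividing through by -315/16 gives the monic gcd a + 2.
Cancel a + 2 from numerator and denominator to get the reduced form.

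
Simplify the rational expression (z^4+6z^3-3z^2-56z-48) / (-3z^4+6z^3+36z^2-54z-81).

By polynomial division,
  z^4+6z^3-3z^2-56z-48 = (-1/3)(-3z^4+6z^3+36z^2-54z-81) + (8z^3+9z^2-74z-75)
  -3z^4+6z^3+36z^2-54z-81 = (-(3/8)z+75/64)(8z^3+9z^2-74z-75) + (-(147/64)z^2+(147/32)z+441/64)
  8z^3+9z^2-74z-75 = (-(512/147)z-1600/147)(-(147/64)z^2+(147/32)z+441/64) + (0)
Last nonzero remainder: -(147/64)z^2+(147/32)z+441/64. Dividing through by -147/64 gives the monic gcd z^2-2z-3.
Cancel z^2-2z-3 from numerator and denominator to get the reduced form.

(-z^2-8z-16)/(3z^2-27)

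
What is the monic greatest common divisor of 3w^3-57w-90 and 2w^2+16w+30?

w+3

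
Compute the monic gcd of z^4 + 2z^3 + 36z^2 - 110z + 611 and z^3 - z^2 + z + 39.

Repeated division with remainder:
  z^4 + 2z^3 + 36z^2 - 110z + 611 = (z + 3)(z^3 - z^2 + z + 39) + (38z^2 - 152z + 494)
  z^3 - z^2 + z + 39 = ((1/38)z + 3/38)(38z^2 - 152z + 494) + (0)
Last nonzero remainder: 38z^2 - 152z + 494. Dividing through by 38 gives the monic gcd z^2 - 4z + 13.

z^2 - 4z + 13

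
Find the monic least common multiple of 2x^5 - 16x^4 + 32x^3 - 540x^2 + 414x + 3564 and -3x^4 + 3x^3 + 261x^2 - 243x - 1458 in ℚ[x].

x^6 + x^5 - 56x^4 - 126x^3 - 2223x^2 + 3645x + 16038

Euclidean algorithm in ℚ[x]:
  2x^5 - 16x^4 + 32x^3 - 540x^2 + 414x + 3564 = (-(2/3)x + 14/3)(-3x^4 + 3x^3 + 261x^2 - 243x - 1458) + (192x^3 - 1920x^2 + 576x + 10368)
  -3x^4 + 3x^3 + 261x^2 - 243x - 1458 = (-(1/64)x - 9/64)(192x^3 - 1920x^2 + 576x + 10368) + (0)
Last nonzero remainder: 192x^3 - 1920x^2 + 576x + 10368. Dividing through by 192 gives the monic gcd x^3 - 10x^2 + 3x + 54.
Then lcm(f, g) = f·g / gcd(f, g); expanding and making the result monic gives the answer.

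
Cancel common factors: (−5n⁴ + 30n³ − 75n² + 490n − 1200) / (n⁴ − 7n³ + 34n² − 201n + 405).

(−5n² − 10n − 80)/(n² + n + 27)

Euclidean algorithm in ℚ[n]:
  −5n⁴ + 30n³ − 75n² + 490n − 1200 = (−5)(n⁴ − 7n³ + 34n² − 201n + 405) + (−5n³ + 95n² − 515n + 825)
  n⁴ − 7n³ + 34n² − 201n + 405 = (−(1/5)n − 12/5)(−5n³ + 95n² − 515n + 825) + (159n² − 1272n + 2385)
  −5n³ + 95n² − 515n + 825 = (−(5/159)n + 55/159)(159n² − 1272n + 2385) + (0)
Last nonzero remainder: 159n² − 1272n + 2385. Dividing through by 159 gives the monic gcd n² − 8n + 15.
Cancel n² − 8n + 15 from numerator and denominator to get the reduced form.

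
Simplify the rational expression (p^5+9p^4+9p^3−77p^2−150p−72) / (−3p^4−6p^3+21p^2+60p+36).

By polynomial division,
  p^5+9p^4+9p^3−77p^2−150p−72 = (−(1/3)p−7/3)(−3p^4−6p^3+21p^2+60p+36) + (2p^3−8p^2+2p+12)
  −3p^4−6p^3+21p^2+60p+36 = (−(3/2)p−9)(2p^3−8p^2+2p+12) + (−48p^2+96p+144)
  2p^3−8p^2+2p+12 = (−(1/24)p+1/12)(−48p^2+96p+144) + (0)
Last nonzero remainder: −48p^2+96p+144. Dividing through by −48 gives the monic gcd p^2−2p−3.
Cancel p^2−2p−3 from numerator and denominator to get the reduced form.

(−p^3−11p^2−34p−24)/(3p^2+12p+12)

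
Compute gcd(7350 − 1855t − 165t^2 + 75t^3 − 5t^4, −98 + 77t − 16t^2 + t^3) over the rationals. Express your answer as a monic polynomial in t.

49 − 14t + t^2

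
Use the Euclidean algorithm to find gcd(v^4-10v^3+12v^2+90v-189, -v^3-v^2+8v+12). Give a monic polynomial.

Repeated division with remainder:
  v^4-10v^3+12v^2+90v-189 = (-v+11)(-v^3-v^2+8v+12) + (31v^2+14v-321)
  -v^3-v^2+8v+12 = (-(1/31)v-17/961)(31v^2+14v-321) + (-(2025/961)v+6075/961)
  31v^2+14v-321 = (-(29791/2025)v-102827/2025)(-(2025/961)v+6075/961) + (0)
Last nonzero remainder: -(2025/961)v+6075/961. Dividing through by -2025/961 gives the monic gcd v-3.

v-3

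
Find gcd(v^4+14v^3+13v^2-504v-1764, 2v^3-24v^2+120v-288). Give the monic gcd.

By polynomial division,
  v^4+14v^3+13v^2-504v-1764 = ((1/2)v+13)(2v^3-24v^2+120v-288) + (265v^2-1920v+1980)
  2v^3-24v^2+120v-288 = ((2/265)v-504/14045)(265v^2-1920v+1980) + ((101568/2809)v-609408/2809)
  265v^2-1920v+1980 = ((744385/101568)v-154495/16928)((101568/2809)v-609408/2809) + (0)
Last nonzero remainder: (101568/2809)v-609408/2809. Dividing through by 101568/2809 gives the monic gcd v-6.

v-6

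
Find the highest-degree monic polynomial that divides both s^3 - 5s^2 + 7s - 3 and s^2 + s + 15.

By polynomial division,
  s^3 - 5s^2 + 7s - 3 = (s - 6)(s^2 + s + 15) + (-2s + 87)
  s^2 + s + 15 = (-(1/2)s - 89/4)(-2s + 87) + (7803/4)
  -2s + 87 = (-(8/7803)s + 116/2601)(7803/4) + (0)
The last nonzero remainder is the constant 7803/4, so the polynomials are coprime and gcd = 1.

1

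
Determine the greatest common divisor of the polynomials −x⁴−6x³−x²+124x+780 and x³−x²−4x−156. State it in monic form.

x²+5x+26

Apply the Euclidean algorithm:
  −x⁴−6x³−x²+124x+780 = (−x−7)(x³−x²−4x−156) + (−12x²−60x−312)
  x³−x²−4x−156 = (−(1/12)x+1/2)(−12x²−60x−312) + (0)
Last nonzero remainder: −12x²−60x−312. Dividing through by −12 gives the monic gcd x²+5x+26.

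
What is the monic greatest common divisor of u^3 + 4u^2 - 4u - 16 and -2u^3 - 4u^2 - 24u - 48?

u + 2

Apply the Euclidean algorithm:
  u^3 + 4u^2 - 4u - 16 = (-1/2)(-2u^3 - 4u^2 - 24u - 48) + (2u^2 - 16u - 40)
  -2u^3 - 4u^2 - 24u - 48 = (-u - 10)(2u^2 - 16u - 40) + (-224u - 448)
  2u^2 - 16u - 40 = (-(1/112)u + 5/56)(-224u - 448) + (0)
Last nonzero remainder: -224u - 448. Dividing through by -224 gives the monic gcd u + 2.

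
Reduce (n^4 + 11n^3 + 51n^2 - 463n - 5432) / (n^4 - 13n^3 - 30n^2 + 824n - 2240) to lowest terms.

Apply the Euclidean algorithm:
  n^4 + 11n^3 + 51n^2 - 463n - 5432 = (n^4 - 13n^3 - 30n^2 + 824n - 2240) + (24n^3 + 81n^2 - 1287n - 3192)
  n^4 - 13n^3 - 30n^2 + 824n - 2240 = ((1/24)n - 131/192)(24n^3 + 81n^2 - 1287n - 3192) + ((5049/64)n^2 + (5049/64)n - 35343/8)
  24n^3 + 81n^2 - 1287n - 3192 = ((512/1683)n + 1216/1683)((5049/64)n^2 + (5049/64)n - 35343/8) + (0)
Last nonzero remainder: (5049/64)n^2 + (5049/64)n - 35343/8. Dividing through by 5049/64 gives the monic gcd n^2 + n - 56.
Cancel n^2 + n - 56 from numerator and denominator to get the reduced form.

(n^2 + 10n + 97)/(n^2 - 14n + 40)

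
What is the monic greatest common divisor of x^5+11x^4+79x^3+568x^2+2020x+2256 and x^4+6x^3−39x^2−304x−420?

x^2+8x+12

By polynomial division,
  x^5+11x^4+79x^3+568x^2+2020x+2256 = (x+5)(x^4+6x^3−39x^2−304x−420) + (88x^3+1067x^2+3960x+4356)
  x^4+6x^3−39x^2−304x−420 = ((1/88)x−49/704)(88x^3+1067x^2+3960x+4356) + (−(623/64)x^2−(623/8)x−1869/16)
  88x^3+1067x^2+3960x+4356 = (−(5632/623)x−23232/623)(−(623/64)x^2−(623/8)x−1869/16) + (0)
Last nonzero remainder: −(623/64)x^2−(623/8)x−1869/16. Dividing through by −623/64 gives the monic gcd x^2+8x+12.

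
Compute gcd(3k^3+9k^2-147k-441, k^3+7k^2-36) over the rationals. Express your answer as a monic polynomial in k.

k+3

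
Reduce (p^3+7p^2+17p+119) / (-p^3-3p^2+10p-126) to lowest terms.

(-p^2-17)/(p^2-4p+18)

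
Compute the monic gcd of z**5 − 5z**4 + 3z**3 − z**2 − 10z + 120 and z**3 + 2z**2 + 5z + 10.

Repeated division with remainder:
  z**5 − 5z**4 + 3z**3 − z**2 − 10z + 120 = (z**2 − 7z + 12)(z**3 + 2z**2 + 5z + 10) + (0)
The last nonzero remainder z**3 + 2z**2 + 5z + 10 is already monic.

z**3 + 2z**2 + 5z + 10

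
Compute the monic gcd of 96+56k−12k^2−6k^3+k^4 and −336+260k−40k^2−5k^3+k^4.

24−10k+k^2

By polynomial division,
  k^4−6k^3−12k^2+56k+96 = (k^4−5k^3−40k^2+260k−336) + (−k^3+28k^2−204k+432)
  k^4−5k^3−40k^2+260k−336 = (−k−23)(−k^3+28k^2−204k+432) + (400k^2−4000k+9600)
  −k^3+28k^2−204k+432 = (−(1/400)k+9/200)(400k^2−4000k+9600) + (0)
Last nonzero remainder: 400k^2−4000k+9600. Dividing through by 400 gives the monic gcd k^2−10k+24.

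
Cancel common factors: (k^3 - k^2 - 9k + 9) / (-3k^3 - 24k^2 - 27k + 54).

(-k + 3)/(3k + 18)

Euclidean algorithm in ℚ[k]:
  k^3 - k^2 - 9k + 9 = (-1/3)(-3k^3 - 24k^2 - 27k + 54) + (-9k^2 - 18k + 27)
  -3k^3 - 24k^2 - 27k + 54 = ((1/3)k + 2)(-9k^2 - 18k + 27) + (0)
Last nonzero remainder: -9k^2 - 18k + 27. Dividing through by -9 gives the monic gcd k^2 + 2k - 3.
Cancel k^2 + 2k - 3 from numerator and denominator to get the reduced form.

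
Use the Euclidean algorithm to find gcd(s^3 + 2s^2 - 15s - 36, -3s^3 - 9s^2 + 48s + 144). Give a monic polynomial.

s^2 - s - 12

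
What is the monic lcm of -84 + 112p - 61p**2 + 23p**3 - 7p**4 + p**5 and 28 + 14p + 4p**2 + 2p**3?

-168 + 140p - 10p**2 - 15p**3 + 9p**4 - 5p**5 + p**6

Euclidean algorithm in ℚ[p]:
  p**5 - 7p**4 + 23p**3 - 61p**2 + 112p - 84 = ((1/2)p**2 - (9/2)p + 17)(2p**3 + 4p**2 + 14p + 28) + (-80p**2 - 560)
  2p**3 + 4p**2 + 14p + 28 = (-(1/40)p - 1/20)(-80p**2 - 560) + (0)
Last nonzero remainder: -80p**2 - 560. Dividing through by -80 gives the monic gcd p**2 + 7.
Then lcm(f, g) = f·g / gcd(f, g); expanding and making the result monic gives the answer.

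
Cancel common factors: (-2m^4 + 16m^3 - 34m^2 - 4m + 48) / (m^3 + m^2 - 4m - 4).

Apply the Euclidean algorithm:
  -2m^4 + 16m^3 - 34m^2 - 4m + 48 = (-2m + 18)(m^3 + m^2 - 4m - 4) + (-60m^2 + 60m + 120)
  m^3 + m^2 - 4m - 4 = (-(1/60)m - 1/30)(-60m^2 + 60m + 120) + (0)
Last nonzero remainder: -60m^2 + 60m + 120. Dividing through by -60 gives the monic gcd m^2 - m - 2.
Cancel m^2 - m - 2 from numerator and denominator to get the reduced form.

(-2m^2 + 14m - 24)/(m + 2)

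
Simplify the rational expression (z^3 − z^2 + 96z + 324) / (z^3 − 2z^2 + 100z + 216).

(z + 3)/(z + 2)

Euclidean algorithm in ℚ[z]:
  z^3 − z^2 + 96z + 324 = (z^3 − 2z^2 + 100z + 216) + (z^2 − 4z + 108)
  z^3 − 2z^2 + 100z + 216 = (z + 2)(z^2 − 4z + 108) + (0)
The last nonzero remainder z^2 − 4z + 108 is already monic.
Cancel z^2 − 4z + 108 from numerator and denominator to get the reduced form.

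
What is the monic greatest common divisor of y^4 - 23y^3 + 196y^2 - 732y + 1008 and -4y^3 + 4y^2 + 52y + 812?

Apply the Euclidean algorithm:
  y^4 - 23y^3 + 196y^2 - 732y + 1008 = (-(1/4)y + 11/2)(-4y^3 + 4y^2 + 52y + 812) + (187y^2 - 815y - 3458)
  -4y^3 + 4y^2 + 52y + 812 = (-(4/187)y - 2512/34969)(187y^2 - 815y - 3458) + (-(2815476/34969)y + 19708332/34969)
  187y^2 - 815y - 3458 = (-(6539203/2815476)y - 8637343/1407738)(-(2815476/34969)y + 19708332/34969) + (0)
Last nonzero remainder: -(2815476/34969)y + 19708332/34969. Dividing through by -2815476/34969 gives the monic gcd y - 7.

y - 7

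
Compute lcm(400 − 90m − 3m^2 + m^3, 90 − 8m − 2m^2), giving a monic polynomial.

By polynomial division,
  m^3 − 3m^2 − 90m + 400 = (−(1/2)m + 7/2)(−2m^2 − 8m + 90) + (−17m + 85)
  −2m^2 − 8m + 90 = ((2/17)m + 18/17)(−17m + 85) + (0)
Last nonzero remainder: −17m + 85. Dividing through by −17 gives the monic gcd m − 5.
Then lcm(f, g) = f·g / gcd(f, g); expanding and making the result monic gives the answer.

3600 − 410m − 117m^2 + 6m^3 + m^4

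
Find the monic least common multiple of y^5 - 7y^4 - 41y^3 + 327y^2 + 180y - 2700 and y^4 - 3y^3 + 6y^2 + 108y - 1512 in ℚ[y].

Repeated division with remainder:
  y^5 - 7y^4 - 41y^3 + 327y^2 + 180y - 2700 = (y - 4)(y^4 - 3y^3 + 6y^2 + 108y - 1512) + (-59y^3 + 243y^2 + 2124y - 8748)
  y^4 - 3y^3 + 6y^2 + 108y - 1512 = (-(1/59)y - 66/3481)(-59y^3 + 243y^2 + 2124y - 8748) + ((162240/3481)y^2 - 5840640/3481)
  -59y^3 + 243y^2 + 2124y - 8748 = (-(205379/162240)y + 281961/54080)((162240/3481)y^2 - 5840640/3481) + (0)
Last nonzero remainder: (162240/3481)y^2 - 5840640/3481. Dividing through by 162240/3481 gives the monic gcd y^2 - 36.
Then lcm(f, g) = f·g / gcd(f, g); expanding and making the result monic gives the answer.

y^7 - 10y^6 + 22y^5 + 156y^4 - 2523y^3 + 10494y^2 + 15660y - 113400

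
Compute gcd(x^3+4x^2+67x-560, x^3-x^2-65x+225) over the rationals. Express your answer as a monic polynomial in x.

x-5

Euclidean algorithm in ℚ[x]:
  x^3+4x^2+67x-560 = (x^3-x^2-65x+225) + (5x^2+132x-785)
  x^3-x^2-65x+225 = ((1/5)x-137/25)(5x^2+132x-785) + ((20384/25)x-20384/5)
  5x^2+132x-785 = ((125/20384)x+3925/20384)((20384/25)x-20384/5) + (0)
Last nonzero remainder: (20384/25)x-20384/5. Dividing through by 20384/25 gives the monic gcd x-5.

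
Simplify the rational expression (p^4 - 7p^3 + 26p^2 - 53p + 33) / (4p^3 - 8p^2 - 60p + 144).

Euclidean algorithm in ℚ[p]:
  p^4 - 7p^3 + 26p^2 - 53p + 33 = ((1/4)p - 5/4)(4p^3 - 8p^2 - 60p + 144) + (31p^2 - 164p + 213)
  4p^3 - 8p^2 - 60p + 144 = ((4/31)p + 408/961)(31p^2 - 164p + 213) + (-(17160/961)p + 51480/961)
  31p^2 - 164p + 213 = (-(29791/17160)p + 68231/17160)(-(17160/961)p + 51480/961) + (0)
Last nonzero remainder: -(17160/961)p + 51480/961. Dividing through by -17160/961 gives the monic gcd p - 3.
Cancel p - 3 from numerator and denominator to get the reduced form.

(p^3 - 4p^2 + 14p - 11)/(4p^2 + 4p - 48)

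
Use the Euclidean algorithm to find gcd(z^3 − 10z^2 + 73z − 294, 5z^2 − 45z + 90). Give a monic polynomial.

z − 6

Apply the Euclidean algorithm:
  z^3 − 10z^2 + 73z − 294 = ((1/5)z − 1/5)(5z^2 − 45z + 90) + (46z − 276)
  5z^2 − 45z + 90 = ((5/46)z − 15/46)(46z − 276) + (0)
Last nonzero remainder: 46z − 276. Dividing through by 46 gives the monic gcd z − 6.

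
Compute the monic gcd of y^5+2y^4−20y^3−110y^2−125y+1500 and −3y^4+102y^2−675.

y^3−3y^2−25y+75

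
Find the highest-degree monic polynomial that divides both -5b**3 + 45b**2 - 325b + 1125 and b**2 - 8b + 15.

Repeated division with remainder:
  -5b**3 + 45b**2 - 325b + 1125 = (-5b + 5)(b**2 - 8b + 15) + (-210b + 1050)
  b**2 - 8b + 15 = (-(1/210)b + 1/70)(-210b + 1050) + (0)
Last nonzero remainder: -210b + 1050. Dividing through by -210 gives the monic gcd b - 5.

b - 5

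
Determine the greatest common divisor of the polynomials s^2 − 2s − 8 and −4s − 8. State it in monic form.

Repeated division with remainder:
  s^2 − 2s − 8 = (−(1/4)s + 1)(−4s − 8) + (0)
Last nonzero remainder: −4s − 8. Dividing through by −4 gives the monic gcd s + 2.

s + 2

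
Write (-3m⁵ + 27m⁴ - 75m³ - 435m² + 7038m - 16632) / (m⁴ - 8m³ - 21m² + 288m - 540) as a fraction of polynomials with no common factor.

(-3m³ + 36m² - 237m + 924)/(m² - 11m + 30)

Euclidean algorithm in ℚ[m]:
  -3m⁵ + 27m⁴ - 75m³ - 435m² + 7038m - 16632 = (-3m + 3)(m⁴ - 8m³ - 21m² + 288m - 540) + (-114m³ + 492m² + 4554m - 15012)
  m⁴ - 8m³ - 21m² + 288m - 540 = (-(1/114)m + 35/1083)(-114m³ + 492m² + 4554m - 15012) + ((1100/361)m² + (3300/361)m - 19800/361)
  -114m³ + 492m² + 4554m - 15012 = (-(20577/550)m + 150537/550)((1100/361)m² + (3300/361)m - 19800/361) + (0)
Last nonzero remainder: (1100/361)m² + (3300/361)m - 19800/361. Dividing through by 1100/361 gives the monic gcd m² + 3m - 18.
Cancel m² + 3m - 18 from numerator and denominator to get the reduced form.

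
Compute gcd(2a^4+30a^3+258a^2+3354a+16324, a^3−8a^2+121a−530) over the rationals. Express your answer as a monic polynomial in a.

a^2−3a+106

Apply the Euclidean algorithm:
  2a^4+30a^3+258a^2+3354a+16324 = (2a+46)(a^3−8a^2+121a−530) + (384a^2−1152a+40704)
  a^3−8a^2+121a−530 = ((1/384)a−5/384)(384a^2−1152a+40704) + (0)
Last nonzero remainder: 384a^2−1152a+40704. Dividing through by 384 gives the monic gcd a^2−3a+106.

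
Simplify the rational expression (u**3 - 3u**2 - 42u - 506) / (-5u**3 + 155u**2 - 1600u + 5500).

(-u**2 - 8u - 46)/(5u**2 - 100u + 500)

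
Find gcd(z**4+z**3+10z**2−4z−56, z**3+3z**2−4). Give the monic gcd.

z+2

Apply the Euclidean algorithm:
  z**4+z**3+10z**2−4z−56 = (z−2)(z**3+3z**2−4) + (16z**2−64)
  z**3+3z**2−4 = ((1/16)z+3/16)(16z**2−64) + (4z+8)
  16z**2−64 = (4z−8)(4z+8) + (0)
Last nonzero remainder: 4z+8. Dividing through by 4 gives the monic gcd z+2.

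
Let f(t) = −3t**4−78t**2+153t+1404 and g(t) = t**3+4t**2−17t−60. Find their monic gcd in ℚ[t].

t**2−t−12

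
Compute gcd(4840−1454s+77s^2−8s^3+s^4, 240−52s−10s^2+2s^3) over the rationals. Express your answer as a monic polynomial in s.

Repeated division with remainder:
  s^4−8s^3+77s^2−1454s+4840 = ((1/2)s−3/2)(2s^3−10s^2−52s+240) + (88s^2−1652s+5200)
  2s^3−10s^2−52s+240 = ((1/44)s+303/968)(88s^2−1652s+5200) + ((83955/242)s−167910/121)
  88s^2−1652s+5200 = ((21296/83955)s−62920/16791)((83955/242)s−167910/121) + (0)
Last nonzero remainder: (83955/242)s−167910/121. Dividing through by 83955/242 gives the monic gcd s−4.

−4+s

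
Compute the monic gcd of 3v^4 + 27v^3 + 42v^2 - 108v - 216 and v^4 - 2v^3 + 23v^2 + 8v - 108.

Repeated division with remainder:
  3v^4 + 27v^3 + 42v^2 - 108v - 216 = (3)(v^4 - 2v^3 + 23v^2 + 8v - 108) + (33v^3 - 27v^2 - 132v + 108)
  v^4 - 2v^3 + 23v^2 + 8v - 108 = ((1/33)v - 13/363)(33v^3 - 27v^2 - 132v + 108) + ((3150/121)v^2 - 12600/121)
  33v^3 - 27v^2 - 132v + 108 = ((1331/1050)v - 363/350)((3150/121)v^2 - 12600/121) + (0)
Last nonzero remainder: (3150/121)v^2 - 12600/121. Dividing through by 3150/121 gives the monic gcd v^2 - 4.

v^2 - 4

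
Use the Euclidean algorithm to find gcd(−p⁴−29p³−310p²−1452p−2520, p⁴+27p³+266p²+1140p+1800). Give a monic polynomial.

p³+22p²+156p+360

Apply the Euclidean algorithm:
  −p⁴−29p³−310p²−1452p−2520 = (−1)(p⁴+27p³+266p²+1140p+1800) + (−2p³−44p²−312p−720)
  p⁴+27p³+266p²+1140p+1800 = (−(1/2)p−5/2)(−2p³−44p²−312p−720) + (0)
Last nonzero remainder: −2p³−44p²−312p−720. Dividing through by −2 gives the monic gcd p³+22p²+156p+360.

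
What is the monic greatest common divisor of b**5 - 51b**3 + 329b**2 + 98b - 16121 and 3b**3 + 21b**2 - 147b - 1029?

b**3 + 7b**2 - 49b - 343

By polynomial division,
  b**5 - 51b**3 + 329b**2 + 98b - 16121 = ((1/3)b**2 - (7/3)b + 47/3)(3b**3 + 21b**2 - 147b - 1029) + (0)
Last nonzero remainder: 3b**3 + 21b**2 - 147b - 1029. Dividing through by 3 gives the monic gcd b**3 + 7b**2 - 49b - 343.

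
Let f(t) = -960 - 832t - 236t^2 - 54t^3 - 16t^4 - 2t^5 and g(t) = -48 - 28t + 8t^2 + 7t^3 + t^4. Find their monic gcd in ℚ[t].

Apply the Euclidean algorithm:
  -2t^5 - 16t^4 - 54t^3 - 236t^2 - 832t - 960 = (-2t - 2)(t^4 + 7t^3 + 8t^2 - 28t - 48) + (-24t^3 - 276t^2 - 984t - 1056)
  t^4 + 7t^3 + 8t^2 - 28t - 48 = (-(1/24)t + 3/16)(-24t^3 - 276t^2 - 984t - 1056) + ((75/4)t^2 + (225/2)t + 150)
  -24t^3 - 276t^2 - 984t - 1056 = (-(32/25)t - 176/25)((75/4)t^2 + (225/2)t + 150) + (0)
Last nonzero remainder: (75/4)t^2 + (225/2)t + 150. Dividing through by 75/4 gives the monic gcd t^2 + 6t + 8.

8 + 6t + t^2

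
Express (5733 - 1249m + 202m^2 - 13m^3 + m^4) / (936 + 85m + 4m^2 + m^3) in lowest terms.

(49 - 9m + m^2)/(8 + m)

Euclidean algorithm in ℚ[m]:
  m^4 - 13m^3 + 202m^2 - 1249m + 5733 = (m - 17)(m^3 + 4m^2 + 85m + 936) + (185m^2 - 740m + 21645)
  m^3 + 4m^2 + 85m + 936 = ((1/185)m + 8/185)(185m^2 - 740m + 21645) + (0)
Last nonzero remainder: 185m^2 - 740m + 21645. Dividing through by 185 gives the monic gcd m^2 - 4m + 117.
Cancel m^2 - 4m + 117 from numerator and denominator to get the reduced form.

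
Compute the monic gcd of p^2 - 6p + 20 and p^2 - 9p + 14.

1

Apply the Euclidean algorithm:
  p^2 - 6p + 20 = (p^2 - 9p + 14) + (3p + 6)
  p^2 - 9p + 14 = ((1/3)p - 11/3)(3p + 6) + (36)
  3p + 6 = ((1/12)p + 1/6)(36) + (0)
The last nonzero remainder is the constant 36, so the polynomials are coprime and gcd = 1.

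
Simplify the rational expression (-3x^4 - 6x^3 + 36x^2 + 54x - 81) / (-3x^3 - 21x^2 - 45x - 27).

(x^2 - 4x + 3)/(x + 1)

Apply the Euclidean algorithm:
  -3x^4 - 6x^3 + 36x^2 + 54x - 81 = (x - 5)(-3x^3 - 21x^2 - 45x - 27) + (-24x^2 - 144x - 216)
  -3x^3 - 21x^2 - 45x - 27 = ((1/8)x + 1/8)(-24x^2 - 144x - 216) + (0)
Last nonzero remainder: -24x^2 - 144x - 216. Dividing through by -24 gives the monic gcd x^2 + 6x + 9.
Cancel x^2 + 6x + 9 from numerator and denominator to get the reduced form.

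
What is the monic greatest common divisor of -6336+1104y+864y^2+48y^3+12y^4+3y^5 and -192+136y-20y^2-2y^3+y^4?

Apply the Euclidean algorithm:
  3y^5+12y^4+48y^3+864y^2+1104y-6336 = (3y+18)(y^4-2y^3-20y^2+136y-192) + (144y^3+816y^2-768y-2880)
  y^4-2y^3-20y^2+136y-192 = ((1/144)y-23/432)(144y^3+816y^2-768y-2880) + ((259/9)y^2+(1036/9)y-1036/3)
  144y^3+816y^2-768y-2880 = ((1296/259)y+2160/259)((259/9)y^2+(1036/9)y-1036/3) + (0)
Last nonzero remainder: (259/9)y^2+(1036/9)y-1036/3. Dividing through by 259/9 gives the monic gcd y^2+4y-12.

-12+4y+y^2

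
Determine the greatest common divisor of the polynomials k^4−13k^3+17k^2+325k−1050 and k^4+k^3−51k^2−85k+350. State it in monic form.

k^2−2k−35

Repeated division with remainder:
  k^4−13k^3+17k^2+325k−1050 = (k^4+k^3−51k^2−85k+350) + (−14k^3+68k^2+410k−1400)
  k^4+k^3−51k^2−85k+350 = (−(1/14)k−41/98)(−14k^3+68k^2+410k−1400) + ((330/49)k^2−(660/49)k−1650/7)
  −14k^3+68k^2+410k−1400 = (−(343/165)k+196/33)((330/49)k^2−(660/49)k−1650/7) + (0)
Last nonzero remainder: (330/49)k^2−(660/49)k−1650/7. Dividing through by 330/49 gives the monic gcd k^2−2k−35.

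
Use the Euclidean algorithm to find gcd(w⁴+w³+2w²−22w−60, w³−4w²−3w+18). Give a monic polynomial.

Euclidean algorithm in ℚ[w]:
  w⁴+w³+2w²−22w−60 = (w+5)(w³−4w²−3w+18) + (25w²−25w−150)
  w³−4w²−3w+18 = ((1/25)w−3/25)(25w²−25w−150) + (0)
Last nonzero remainder: 25w²−25w−150. Dividing through by 25 gives the monic gcd w²−w−6.

w²−w−6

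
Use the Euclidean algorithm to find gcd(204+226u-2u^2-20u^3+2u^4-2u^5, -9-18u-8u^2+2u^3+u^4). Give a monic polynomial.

Repeated division with remainder:
  -2u^5+2u^4-20u^3-2u^2+226u+204 = (-2u+6)(u^4+2u^3-8u^2-18u-9) + (-48u^3+10u^2+316u+258)
  u^4+2u^3-8u^2-18u-9 = (-(1/48)u-53/1152)(-48u^3+10u^2+316u+258) + (-(551/576)u^2+(551/288)u+551/192)
  -48u^3+10u^2+316u+258 = ((27648/551)u+49536/551)(-(551/576)u^2+(551/288)u+551/192) + (0)
Last nonzero remainder: -(551/576)u^2+(551/288)u+551/192. Dividing through by -551/576 gives the monic gcd u^2-2u-3.

-3-2u+u^2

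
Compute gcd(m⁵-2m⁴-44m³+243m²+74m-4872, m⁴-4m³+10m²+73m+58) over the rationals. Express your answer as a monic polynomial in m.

m²-7m+29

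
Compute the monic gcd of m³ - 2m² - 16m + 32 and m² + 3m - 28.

m - 4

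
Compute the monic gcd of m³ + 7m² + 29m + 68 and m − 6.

1

By polynomial division,
  m³ + 7m² + 29m + 68 = (m² + 13m + 107)(m − 6) + (710)
  m − 6 = ((1/710)m − 3/355)(710) + (0)
The last nonzero remainder is the constant 710, so the polynomials are coprime and gcd = 1.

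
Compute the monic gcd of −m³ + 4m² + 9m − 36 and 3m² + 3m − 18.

m + 3

Euclidean algorithm in ℚ[m]:
  −m³ + 4m² + 9m − 36 = (−(1/3)m + 5/3)(3m² + 3m − 18) + (−2m − 6)
  3m² + 3m − 18 = (−(3/2)m + 3)(−2m − 6) + (0)
Last nonzero remainder: −2m − 6. Dividing through by −2 gives the monic gcd m + 3.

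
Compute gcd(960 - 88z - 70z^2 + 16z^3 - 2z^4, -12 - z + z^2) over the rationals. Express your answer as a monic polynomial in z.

-12 - z + z^2

By polynomial division,
  -2z^4 + 16z^3 - 70z^2 - 88z + 960 = (-2z^2 + 14z - 80)(z^2 - z - 12) + (0)
The last nonzero remainder z^2 - z - 12 is already monic.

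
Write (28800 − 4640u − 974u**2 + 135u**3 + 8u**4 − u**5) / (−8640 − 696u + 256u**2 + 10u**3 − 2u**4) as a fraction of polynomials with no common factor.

(−40 + 3u + u**2)/(12 + 2u)

Euclidean algorithm in ℚ[u]:
  −u**5 + 8u**4 + 135u**3 − 974u**2 − 4640u + 28800 = ((1/2)u − 3/2)(−2u**4 + 10u**3 + 256u**2 − 696u − 8640) + (22u**3 − 242u**2 − 1364u + 15840)
  −2u**4 + 10u**3 + 256u**2 − 696u − 8640 = (−(1/11)u − 6/11)(22u**3 − 242u**2 − 1364u + 15840) + (0)
Last nonzero remainder: 22u**3 − 242u**2 − 1364u + 15840. Dividing through by 22 gives the monic gcd u**3 − 11u**2 − 62u + 720.
Cancel u**3 − 11u**2 − 62u + 720 from numerator and denominator to get the reduced form.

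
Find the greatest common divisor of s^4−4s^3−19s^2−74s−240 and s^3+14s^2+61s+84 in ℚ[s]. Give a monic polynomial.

Euclidean algorithm in ℚ[s]:
  s^4−4s^3−19s^2−74s−240 = (s−18)(s^3+14s^2+61s+84) + (172s^2+940s+1272)
  s^3+14s^2+61s+84 = ((1/172)s+367/7396)(172s^2+940s+1272) + ((12870/1849)s+38610/1849)
  172s^2+940s+1272 = ((159014/6435)s+391988/6435)((12870/1849)s+38610/1849) + (0)
Last nonzero remainder: (12870/1849)s+38610/1849. Dividing through by 12870/1849 gives the monic gcd s+3.

s+3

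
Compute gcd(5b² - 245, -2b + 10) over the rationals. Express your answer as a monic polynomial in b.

1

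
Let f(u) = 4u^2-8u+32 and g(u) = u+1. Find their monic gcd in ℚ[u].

Repeated division with remainder:
  4u^2-8u+32 = (4u-12)(u+1) + (44)
  u+1 = ((1/44)u+1/44)(44) + (0)
The last nonzero remainder is the constant 44, so the polynomials are coprime and gcd = 1.

1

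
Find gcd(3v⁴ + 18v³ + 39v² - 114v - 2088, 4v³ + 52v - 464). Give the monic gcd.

v³ + 13v - 116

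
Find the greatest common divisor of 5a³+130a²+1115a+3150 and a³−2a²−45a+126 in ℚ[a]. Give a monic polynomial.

Repeated division with remainder:
  5a³+130a²+1115a+3150 = (5)(a³−2a²−45a+126) + (140a²+1340a+2520)
  a³−2a²−45a+126 = ((1/140)a−81/980)(140a²+1340a+2520) + ((2340/49)a+2340/7)
  140a²+1340a+2520 = ((343/117)a+98/13)((2340/49)a+2340/7) + (0)
Last nonzero remainder: (2340/49)a+2340/7. Dividing through by 2340/49 gives the monic gcd a+7.

a+7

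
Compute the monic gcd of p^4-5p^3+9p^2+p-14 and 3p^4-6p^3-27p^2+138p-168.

Apply the Euclidean algorithm:
  p^4-5p^3+9p^2+p-14 = (1/3)(3p^4-6p^3-27p^2+138p-168) + (-3p^3+18p^2-45p+42)
  3p^4-6p^3-27p^2+138p-168 = (-p-4)(-3p^3+18p^2-45p+42) + (0)
Last nonzero remainder: -3p^3+18p^2-45p+42. Dividing through by -3 gives the monic gcd p^3-6p^2+15p-14.

p^3-6p^2+15p-14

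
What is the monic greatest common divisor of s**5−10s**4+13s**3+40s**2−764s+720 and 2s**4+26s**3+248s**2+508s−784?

Apply the Euclidean algorithm:
  s**5−10s**4+13s**3+40s**2−764s+720 = ((1/2)s−23/2)(2s**4+26s**3+248s**2+508s−784) + (188s**3+2638s**2+5470s−8296)
  2s**4+26s**3+248s**2+508s−784 = ((1/94)s−97/8836)(188s**3+2638s**2+5470s−8296) + ((966517/4418)s**2+(2899551/4418)s−1933034/2209)
  188s**3+2638s**2+5470s−8296 = ((830584/966517)s+9162932/966517)((966517/4418)s**2+(2899551/4418)s−1933034/2209) + (0)
Last nonzero remainder: (966517/4418)s**2+(2899551/4418)s−1933034/2209. Dividing through by 966517/4418 gives the monic gcd s**2+3s−4.

s**2+3s−4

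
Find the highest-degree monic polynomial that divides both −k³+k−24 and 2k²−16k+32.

Euclidean algorithm in ℚ[k]:
  −k³+k−24 = (−(1/2)k−4)(2k²−16k+32) + (−47k+104)
  2k²−16k+32 = (−(2/47)k+544/2209)(−47k+104) + (14112/2209)
  −47k+104 = (−(103823/14112)k+28717/1764)(14112/2209) + (0)
The last nonzero remainder is the constant 14112/2209, so the polynomials are coprime and gcd = 1.

1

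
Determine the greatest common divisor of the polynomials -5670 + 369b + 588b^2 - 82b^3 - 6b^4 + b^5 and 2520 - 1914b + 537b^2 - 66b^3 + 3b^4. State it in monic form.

-210 + 107b - 18b^2 + b^3

Repeated division with remainder:
  b^5 - 6b^4 - 82b^3 + 588b^2 + 369b - 5670 = ((1/3)b + 16/3)(3b^4 - 66b^3 + 537b^2 - 1914b + 2520) + (91b^3 - 1638b^2 + 9737b - 19110)
  3b^4 - 66b^3 + 537b^2 - 1914b + 2520 = ((3/91)b - 12/91)(91b^3 - 1638b^2 + 9737b - 19110) + (0)
Last nonzero remainder: 91b^3 - 1638b^2 + 9737b - 19110. Dividing through by 91 gives the monic gcd b^3 - 18b^2 + 107b - 210.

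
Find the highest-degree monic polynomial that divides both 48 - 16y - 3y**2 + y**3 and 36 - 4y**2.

-3 + y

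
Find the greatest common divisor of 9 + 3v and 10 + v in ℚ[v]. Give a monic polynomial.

1

Repeated division with remainder:
  3v + 9 = (3)(v + 10) + (-21)
  v + 10 = (-(1/21)v - 10/21)(-21) + (0)
The last nonzero remainder is the constant -21, so the polynomials are coprime and gcd = 1.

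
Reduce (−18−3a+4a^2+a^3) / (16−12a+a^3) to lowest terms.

Repeated division with remainder:
  a^3+4a^2−3a−18 = (a^3−12a+16) + (4a^2+9a−34)
  a^3−12a+16 = ((1/4)a−9/16)(4a^2+9a−34) + ((25/16)a−25/8)
  4a^2+9a−34 = ((64/25)a+272/25)((25/16)a−25/8) + (0)
Last nonzero remainder: (25/16)a−25/8. Dividing through by 25/16 gives the monic gcd a−2.
Cancel a−2 from numerator and denominator to get the reduced form.

(9+6a+a^2)/(−8+2a+a^2)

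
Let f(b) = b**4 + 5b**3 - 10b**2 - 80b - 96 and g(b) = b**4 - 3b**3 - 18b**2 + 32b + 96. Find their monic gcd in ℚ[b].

Apply the Euclidean algorithm:
  b**4 + 5b**3 - 10b**2 - 80b - 96 = (b**4 - 3b**3 - 18b**2 + 32b + 96) + (8b**3 + 8b**2 - 112b - 192)
  b**4 - 3b**3 - 18b**2 + 32b + 96 = ((1/8)b - 1/2)(8b**3 + 8b**2 - 112b - 192) + (0)
Last nonzero remainder: 8b**3 + 8b**2 - 112b - 192. Dividing through by 8 gives the monic gcd b**3 + b**2 - 14b - 24.

b**3 + b**2 - 14b - 24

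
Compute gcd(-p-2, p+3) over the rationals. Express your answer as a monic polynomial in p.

1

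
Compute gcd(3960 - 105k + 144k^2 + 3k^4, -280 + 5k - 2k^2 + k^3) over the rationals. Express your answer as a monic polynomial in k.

Apply the Euclidean algorithm:
  3k^4 + 144k^2 - 105k + 3960 = (3k + 6)(k^3 - 2k^2 + 5k - 280) + (141k^2 + 705k + 5640)
  k^3 - 2k^2 + 5k - 280 = ((1/141)k - 7/141)(141k^2 + 705k + 5640) + (0)
Last nonzero remainder: 141k^2 + 705k + 5640. Dividing through by 141 gives the monic gcd k^2 + 5k + 40.

40 + 5k + k^2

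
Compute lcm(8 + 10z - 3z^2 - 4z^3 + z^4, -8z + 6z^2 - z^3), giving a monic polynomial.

8z + 10z^2 - 3z^3 - 4z^4 + z^5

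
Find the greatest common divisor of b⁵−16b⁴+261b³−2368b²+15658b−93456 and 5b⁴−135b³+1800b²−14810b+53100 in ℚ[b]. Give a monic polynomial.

b³−17b²+190b−1062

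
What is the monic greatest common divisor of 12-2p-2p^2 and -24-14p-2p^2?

3+p

Euclidean algorithm in ℚ[p]:
  -2p^2-2p+12 = (-2p^2-14p-24) + (12p+36)
  -2p^2-14p-24 = (-(1/6)p-2/3)(12p+36) + (0)
Last nonzero remainder: 12p+36. Dividing through by 12 gives the monic gcd p+3.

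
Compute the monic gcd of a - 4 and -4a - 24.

1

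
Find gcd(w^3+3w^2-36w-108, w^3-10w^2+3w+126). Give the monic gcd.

w^2-3w-18

Apply the Euclidean algorithm:
  w^3+3w^2-36w-108 = (w^3-10w^2+3w+126) + (13w^2-39w-234)
  w^3-10w^2+3w+126 = ((1/13)w-7/13)(13w^2-39w-234) + (0)
Last nonzero remainder: 13w^2-39w-234. Dividing through by 13 gives the monic gcd w^2-3w-18.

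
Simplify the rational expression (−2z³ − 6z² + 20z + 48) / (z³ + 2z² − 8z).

(−2z² + 2z + 12)/(z² − 2z)

Apply the Euclidean algorithm:
  −2z³ − 6z² + 20z + 48 = (−2)(z³ + 2z² − 8z) + (−2z² + 4z + 48)
  z³ + 2z² − 8z = (−(1/2)z − 2)(−2z² + 4z + 48) + (24z + 96)
  −2z² + 4z + 48 = (−(1/12)z + 1/2)(24z + 96) + (0)
Last nonzero remainder: 24z + 96. Dividing through by 24 gives the monic gcd z + 4.
Cancel z + 4 from numerator and denominator to get the reduced form.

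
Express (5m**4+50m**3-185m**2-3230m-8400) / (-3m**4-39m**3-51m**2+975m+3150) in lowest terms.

Repeated division with remainder:
  5m**4+50m**3-185m**2-3230m-8400 = (-5/3)(-3m**4-39m**3-51m**2+975m+3150) + (-15m**3-270m**2-1605m-3150)
  -3m**4-39m**3-51m**2+975m+3150 = ((1/5)m-1)(-15m**3-270m**2-1605m-3150) + (0)
Last nonzero remainder: -15m**3-270m**2-1605m-3150. Dividing through by -15 gives the monic gcd m**3+18m**2+107m+210.
Cancel m**3+18m**2+107m+210 from numerator and denominator to get the reduced form.

(-5m+40)/(3m-15)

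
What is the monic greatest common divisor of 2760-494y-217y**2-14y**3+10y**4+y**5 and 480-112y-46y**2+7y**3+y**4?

120-58y+3y**2+y**3

Apply the Euclidean algorithm:
  y**5+10y**4-14y**3-217y**2-494y+2760 = (y+3)(y**4+7y**3-46y**2-112y+480) + (11y**3+33y**2-638y+1320)
  y**4+7y**3-46y**2-112y+480 = ((1/11)y+4/11)(11y**3+33y**2-638y+1320) + (0)
Last nonzero remainder: 11y**3+33y**2-638y+1320. Dividing through by 11 gives the monic gcd y**3+3y**2-58y+120.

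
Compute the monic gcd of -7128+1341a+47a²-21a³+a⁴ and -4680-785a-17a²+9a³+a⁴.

Apply the Euclidean algorithm:
  a⁴-21a³+47a²+1341a-7128 = (a⁴+9a³-17a²-785a-4680) + (-30a³+64a²+2126a-2448)
  a⁴+9a³-17a²-785a-4680 = (-(1/30)a-167/450)(-30a³+64a²+2126a-2448) + ((17464/225)a²-(17464/225)a-139712/25)
  -30a³+64a²+2126a-2448 = (-(3375/8732)a+3825/8732)((17464/225)a²-(17464/225)a-139712/25) + (0)
Last nonzero remainder: (17464/225)a²-(17464/225)a-139712/25. Dividing through by 17464/225 gives the monic gcd a²-a-72.

-72-a+a²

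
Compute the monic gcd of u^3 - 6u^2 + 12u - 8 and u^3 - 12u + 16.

u^2 - 4u + 4

Euclidean algorithm in ℚ[u]:
  u^3 - 6u^2 + 12u - 8 = (u^3 - 12u + 16) + (-6u^2 + 24u - 24)
  u^3 - 12u + 16 = (-(1/6)u - 2/3)(-6u^2 + 24u - 24) + (0)
Last nonzero remainder: -6u^2 + 24u - 24. Dividing through by -6 gives the monic gcd u^2 - 4u + 4.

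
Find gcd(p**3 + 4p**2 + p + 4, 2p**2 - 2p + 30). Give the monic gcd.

1

Apply the Euclidean algorithm:
  p**3 + 4p**2 + p + 4 = ((1/2)p + 5/2)(2p**2 - 2p + 30) + (-9p - 71)
  2p**2 - 2p + 30 = (-(2/9)p + 160/81)(-9p - 71) + (13790/81)
  -9p - 71 = (-(729/13790)p - 5751/13790)(13790/81) + (0)
The last nonzero remainder is the constant 13790/81, so the polynomials are coprime and gcd = 1.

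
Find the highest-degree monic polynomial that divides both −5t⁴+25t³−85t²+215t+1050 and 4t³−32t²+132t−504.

By polynomial division,
  −5t⁴+25t³−85t²+215t+1050 = (−(5/4)t−15/4)(4t³−32t²+132t−504) + (−40t²+80t−840)
  4t³−32t²+132t−504 = (−(1/10)t+3/5)(−40t²+80t−840) + (0)
Last nonzero remainder: −40t²+80t−840. Dividing through by −40 gives the monic gcd t²−2t+21.

t²−2t+21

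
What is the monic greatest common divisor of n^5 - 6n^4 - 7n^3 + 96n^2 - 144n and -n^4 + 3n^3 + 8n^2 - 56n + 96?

Apply the Euclidean algorithm:
  n^5 - 6n^4 - 7n^3 + 96n^2 - 144n = (-n + 3)(-n^4 + 3n^3 + 8n^2 - 56n + 96) + (-8n^3 + 16n^2 + 120n - 288)
  -n^4 + 3n^3 + 8n^2 - 56n + 96 = ((1/8)n - 1/8)(-8n^3 + 16n^2 + 120n - 288) + (-5n^2 - 5n + 60)
  -8n^3 + 16n^2 + 120n - 288 = ((8/5)n - 24/5)(-5n^2 - 5n + 60) + (0)
Last nonzero remainder: -5n^2 - 5n + 60. Dividing through by -5 gives the monic gcd n^2 + n - 12.

n^2 + n - 12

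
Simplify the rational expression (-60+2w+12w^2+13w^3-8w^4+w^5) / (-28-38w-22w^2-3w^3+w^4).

Apply the Euclidean algorithm:
  w^5-8w^4+13w^3+12w^2+2w-60 = (w-5)(w^4-3w^3-22w^2-38w-28) + (20w^3-60w^2-160w-200)
  w^4-3w^3-22w^2-38w-28 = ((1/20)w)(20w^3-60w^2-160w-200) + (-14w^2-28w-28)
  20w^3-60w^2-160w-200 = (-(10/7)w+50/7)(-14w^2-28w-28) + (0)
Last nonzero remainder: -14w^2-28w-28. Dividing through by -14 gives the monic gcd w^2+2w+2.
Cancel w^2+2w+2 from numerator and denominator to get the reduced form.

(-30+31w-10w^2+w^3)/(-14-5w+w^2)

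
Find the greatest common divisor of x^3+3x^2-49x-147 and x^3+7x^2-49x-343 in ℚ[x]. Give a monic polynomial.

x^2-49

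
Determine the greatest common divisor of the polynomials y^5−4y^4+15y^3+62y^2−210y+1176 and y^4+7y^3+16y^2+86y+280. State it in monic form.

Apply the Euclidean algorithm:
  y^5−4y^4+15y^3+62y^2−210y+1176 = (y−11)(y^4+7y^3+16y^2+86y+280) + (76y^3+152y^2+456y+4256)
  y^4+7y^3+16y^2+86y+280 = ((1/76)y+5/76)(76y^3+152y^2+456y+4256) + (0)
Last nonzero remainder: 76y^3+152y^2+456y+4256. Dividing through by 76 gives the monic gcd y^3+2y^2+6y+56.

y^3+2y^2+6y+56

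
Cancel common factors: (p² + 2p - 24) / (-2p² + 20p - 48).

Repeated division with remainder:
  p² + 2p - 24 = (-1/2)(-2p² + 20p - 48) + (12p - 48)
  -2p² + 20p - 48 = (-(1/6)p + 1)(12p - 48) + (0)
Last nonzero remainder: 12p - 48. Dividing through by 12 gives the monic gcd p - 4.
Cancel p - 4 from numerator and denominator to get the reduced form.

(-p - 6)/(2p - 12)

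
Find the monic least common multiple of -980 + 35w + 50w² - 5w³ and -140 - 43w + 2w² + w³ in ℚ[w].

980 + 161w - 57w² - 5w³ + w⁴

Euclidean algorithm in ℚ[w]:
  -5w³ + 50w² + 35w - 980 = (-5)(w³ + 2w² - 43w - 140) + (60w² - 180w - 1680)
  w³ + 2w² - 43w - 140 = ((1/60)w + 1/12)(60w² - 180w - 1680) + (0)
Last nonzero remainder: 60w² - 180w - 1680. Dividing through by 60 gives the monic gcd w² - 3w - 28.
Then lcm(f, g) = f·g / gcd(f, g); expanding and making the result monic gives the answer.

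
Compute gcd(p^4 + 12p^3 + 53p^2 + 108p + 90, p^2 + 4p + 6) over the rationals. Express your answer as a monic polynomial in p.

p^2 + 4p + 6

Apply the Euclidean algorithm:
  p^4 + 12p^3 + 53p^2 + 108p + 90 = (p^2 + 8p + 15)(p^2 + 4p + 6) + (0)
The last nonzero remainder p^2 + 4p + 6 is already monic.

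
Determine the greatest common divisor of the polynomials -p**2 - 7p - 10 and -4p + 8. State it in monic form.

1

By polynomial division,
  -p**2 - 7p - 10 = ((1/4)p + 9/4)(-4p + 8) + (-28)
  -4p + 8 = ((1/7)p - 2/7)(-28) + (0)
The last nonzero remainder is the constant -28, so the polynomials are coprime and gcd = 1.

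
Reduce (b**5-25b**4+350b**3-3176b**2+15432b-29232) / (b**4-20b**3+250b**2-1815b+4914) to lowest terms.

By polynomial division,
  b**5-25b**4+350b**3-3176b**2+15432b-29232 = (b-5)(b**4-20b**3+250b**2-1815b+4914) + (-111b**2+1443b-4662)
  b**4-20b**3+250b**2-1815b+4914 = (-(1/111)b**2+(7/111)b-39/37)(-111b**2+1443b-4662) + (0)
Last nonzero remainder: -111b**2+1443b-4662. Dividing through by -111 gives the monic gcd b**2-13b+42.
Cancel b**2-13b+42 from numerator and denominator to get the reduced form.

(b**3-12b**2+152b-696)/(b**2-7b+117)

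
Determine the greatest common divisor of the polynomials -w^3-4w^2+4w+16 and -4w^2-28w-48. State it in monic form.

By polynomial division,
  -w^3-4w^2+4w+16 = ((1/4)w-3/4)(-4w^2-28w-48) + (-5w-20)
  -4w^2-28w-48 = ((4/5)w+12/5)(-5w-20) + (0)
Last nonzero remainder: -5w-20. Dividing through by -5 gives the monic gcd w+4.

w+4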